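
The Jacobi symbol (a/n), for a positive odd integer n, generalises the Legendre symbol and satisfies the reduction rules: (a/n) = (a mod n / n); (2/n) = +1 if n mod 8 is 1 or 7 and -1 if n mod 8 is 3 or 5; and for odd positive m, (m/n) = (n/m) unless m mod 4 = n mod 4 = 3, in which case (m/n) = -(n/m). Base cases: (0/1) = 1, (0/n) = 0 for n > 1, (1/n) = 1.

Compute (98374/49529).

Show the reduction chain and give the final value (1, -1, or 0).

(98374/49529): 98374 mod 49529 = 48845, so (98374/49529) = (48845/49529)
flip (48845/49529) -> (49529/48845): both odd, 48845 mod 4 = 1, 49529 mod 4 = 1, so the flip contributes +1; sign now +1
(49529/48845): 49529 mod 48845 = 684, so (49529/48845) = (684/48845)
factor out 2^2: 684 = 2^2·171; with 48845 mod 8 = 5, (2/48845) = -1; sign now +1; continue with (171/48845)
flip (171/48845) -> (48845/171): both odd, 171 mod 4 = 3, 48845 mod 4 = 1, so the flip contributes +1; sign now +1
(48845/171): 48845 mod 171 = 110, so (48845/171) = (110/171)
factor out 2^1: 110 = 2^1·55; with 171 mod 8 = 3, (2/171) = -1; sign now -1; continue with (55/171)
flip (55/171) -> (171/55): both odd, 55 mod 4 = 3, 171 mod 4 = 3, so the flip contributes -1; sign now +1
(171/55): 171 mod 55 = 6, so (171/55) = (6/55)
factor out 2^1: 6 = 2^1·3; with 55 mod 8 = 7, (2/55) = +1; sign now +1; continue with (3/55)
flip (3/55) -> (55/3): both odd, 3 mod 4 = 3, 55 mod 4 = 3, so the flip contributes -1; sign now -1
(55/3): 55 mod 3 = 1, so (55/3) = (1/3)
reached (1/3) = 1, so the symbol is -1

-1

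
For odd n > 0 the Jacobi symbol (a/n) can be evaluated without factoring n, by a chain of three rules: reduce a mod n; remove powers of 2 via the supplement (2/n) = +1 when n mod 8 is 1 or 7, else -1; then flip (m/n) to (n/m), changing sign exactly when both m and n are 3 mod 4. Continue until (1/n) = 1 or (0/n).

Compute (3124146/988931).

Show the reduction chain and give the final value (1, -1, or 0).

1

(3124146/988931) = (157353/988931)   [reduce mod 988931]
reciprocity: (157353/988931) = +1·(988931/157353) since 157353 mod 4 = 1, 988931 mod 4 = 3; sign now +1
(988931/157353) = (44813/157353)   [reduce mod 157353]
reciprocity: (44813/157353) = +1·(157353/44813) since 44813 mod 4 = 1, 157353 mod 4 = 1; sign now +1
(157353/44813) = (22914/44813)   [reduce mod 44813]
22914 = 2^1·11457; (2/44813) = -1 since 44813 mod 8 = 5, so (22914/44813) = (-1)^1·(11457/44813); sign now -1
reciprocity: (11457/44813) = +1·(44813/11457) since 11457 mod 4 = 1, 44813 mod 4 = 1; sign now -1
(44813/11457) = (10442/11457)   [reduce mod 11457]
10442 = 2^1·5221; (2/11457) = +1 since 11457 mod 8 = 1, so (10442/11457) = (+1)^1·(5221/11457); sign now -1
reciprocity: (5221/11457) = +1·(11457/5221) since 5221 mod 4 = 1, 11457 mod 4 = 1; sign now -1
(11457/5221) = (1015/5221)   [reduce mod 5221]
reciprocity: (1015/5221) = +1·(5221/1015) since 1015 mod 4 = 3, 5221 mod 4 = 1; sign now -1
(5221/1015) = (146/1015)   [reduce mod 1015]
146 = 2^1·73; (2/1015) = +1 since 1015 mod 8 = 7, so (146/1015) = (+1)^1·(73/1015); sign now -1
reciprocity: (73/1015) = +1·(1015/73) since 73 mod 4 = 1, 1015 mod 4 = 3; sign now -1
(1015/73) = (66/73)   [reduce mod 73]
66 = 2^1·33; (2/73) = +1 since 73 mod 8 = 1, so (66/73) = (+1)^1·(33/73); sign now -1
reciprocity: (33/73) = +1·(73/33) since 33 mod 4 = 1, 73 mod 4 = 1; sign now -1
(73/33) = (7/33)   [reduce mod 33]
reciprocity: (7/33) = +1·(33/7) since 7 mod 4 = 3, 33 mod 4 = 1; sign now -1
(33/7) = (5/7)   [reduce mod 7]
reciprocity: (5/7) = +1·(7/5) since 5 mod 4 = 1, 7 mod 4 = 3; sign now -1
(7/5) = (2/5)   [reduce mod 5]
2 = 2^1·1; (2/5) = -1 since 5 mod 8 = 5, so (2/5) = (-1)^1·(1/5); sign now +1
(1/5) = 1; final value = sign = +1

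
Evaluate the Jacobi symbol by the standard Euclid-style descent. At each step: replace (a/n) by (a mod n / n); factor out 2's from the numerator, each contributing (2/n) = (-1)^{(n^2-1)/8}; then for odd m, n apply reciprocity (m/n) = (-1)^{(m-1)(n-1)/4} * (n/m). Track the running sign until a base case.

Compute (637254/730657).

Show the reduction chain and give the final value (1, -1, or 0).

637254 = 2^1·318627; (2/730657) = +1 since 730657 mod 8 = 1, so (637254/730657) = (+1)^1·(318627/730657); sign now +1
reciprocity: (318627/730657) = +1·(730657/318627) since 318627 mod 4 = 3, 730657 mod 4 = 1; sign now +1
(730657/318627) = (93403/318627)   [reduce mod 318627]
reciprocity: (93403/318627) = -1·(318627/93403) since 93403 mod 4 = 3, 318627 mod 4 = 3; sign now -1
(318627/93403) = (38418/93403)   [reduce mod 93403]
38418 = 2^1·19209; (2/93403) = -1 since 93403 mod 8 = 3, so (38418/93403) = (-1)^1·(19209/93403); sign now +1
reciprocity: (19209/93403) = +1·(93403/19209) since 19209 mod 4 = 1, 93403 mod 4 = 3; sign now +1
(93403/19209) = (16567/19209)   [reduce mod 19209]
reciprocity: (16567/19209) = +1·(19209/16567) since 16567 mod 4 = 3, 19209 mod 4 = 1; sign now +1
(19209/16567) = (2642/16567)   [reduce mod 16567]
2642 = 2^1·1321; (2/16567) = +1 since 16567 mod 8 = 7, so (2642/16567) = (+1)^1·(1321/16567); sign now +1
reciprocity: (1321/16567) = +1·(16567/1321) since 1321 mod 4 = 1, 16567 mod 4 = 3; sign now +1
(16567/1321) = (715/1321)   [reduce mod 1321]
reciprocity: (715/1321) = +1·(1321/715) since 715 mod 4 = 3, 1321 mod 4 = 1; sign now +1
(1321/715) = (606/715)   [reduce mod 715]
606 = 2^1·303; (2/715) = -1 since 715 mod 8 = 3, so (606/715) = (-1)^1·(303/715); sign now -1
reciprocity: (303/715) = -1·(715/303) since 303 mod 4 = 3, 715 mod 4 = 3; sign now +1
(715/303) = (109/303)   [reduce mod 303]
reciprocity: (109/303) = +1·(303/109) since 109 mod 4 = 1, 303 mod 4 = 3; sign now +1
(303/109) = (85/109)   [reduce mod 109]
reciprocity: (85/109) = +1·(109/85) since 85 mod 4 = 1, 109 mod 4 = 1; sign now +1
(109/85) = (24/85)   [reduce mod 85]
24 = 2^3·3; (2/85) = -1 since 85 mod 8 = 5, so (24/85) = (-1)^3·(3/85); sign now -1
reciprocity: (3/85) = +1·(85/3) since 3 mod 4 = 3, 85 mod 4 = 1; sign now -1
(85/3) = (1/3)   [reduce mod 3]
(1/3) = 1; final value = sign = -1

-1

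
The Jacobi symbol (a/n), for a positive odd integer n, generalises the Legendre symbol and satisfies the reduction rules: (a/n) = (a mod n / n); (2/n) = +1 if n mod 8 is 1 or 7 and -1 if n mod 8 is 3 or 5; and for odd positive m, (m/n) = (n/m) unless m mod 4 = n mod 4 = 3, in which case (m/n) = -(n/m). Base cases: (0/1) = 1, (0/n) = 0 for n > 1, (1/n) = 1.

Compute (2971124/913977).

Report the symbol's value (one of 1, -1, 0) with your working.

1

(2971124/913977) = (229193/913977)   [reduce mod 913977]
reciprocity: (229193/913977) = +1·(913977/229193) since 229193 mod 4 = 1, 913977 mod 4 = 1; sign now +1
(913977/229193) = (226398/229193)   [reduce mod 229193]
226398 = 2^1·113199; (2/229193) = +1 since 229193 mod 8 = 1, so (226398/229193) = (+1)^1·(113199/229193); sign now +1
reciprocity: (113199/229193) = +1·(229193/113199) since 113199 mod 4 = 3, 229193 mod 4 = 1; sign now +1
(229193/113199) = (2795/113199)   [reduce mod 113199]
reciprocity: (2795/113199) = -1·(113199/2795) since 2795 mod 4 = 3, 113199 mod 4 = 3; sign now -1
(113199/2795) = (1399/2795)   [reduce mod 2795]
reciprocity: (1399/2795) = -1·(2795/1399) since 1399 mod 4 = 3, 2795 mod 4 = 3; sign now +1
(2795/1399) = (1396/1399)   [reduce mod 1399]
1396 = 2^2·349; (2/1399) = +1 since 1399 mod 8 = 7, so (1396/1399) = (+1)^2·(349/1399); sign now +1
reciprocity: (349/1399) = +1·(1399/349) since 349 mod 4 = 1, 1399 mod 4 = 3; sign now +1
(1399/349) = (3/349)   [reduce mod 349]
reciprocity: (3/349) = +1·(349/3) since 3 mod 4 = 3, 349 mod 4 = 1; sign now +1
(349/3) = (1/3)   [reduce mod 3]
(1/3) = 1; final value = sign = +1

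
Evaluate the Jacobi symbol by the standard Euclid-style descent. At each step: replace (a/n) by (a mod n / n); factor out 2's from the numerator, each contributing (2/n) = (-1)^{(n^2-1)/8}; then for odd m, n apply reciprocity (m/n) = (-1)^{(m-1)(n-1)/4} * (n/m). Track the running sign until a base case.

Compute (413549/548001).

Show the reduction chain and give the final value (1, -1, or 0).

-1

reciprocity: (413549/548001) = +1·(548001/413549) since 413549 mod 4 = 1, 548001 mod 4 = 1; sign now +1
(548001/413549) = (134452/413549)   [reduce mod 413549]
134452 = 2^2·33613; (2/413549) = -1 since 413549 mod 8 = 5, so (134452/413549) = (-1)^2·(33613/413549); sign now +1
reciprocity: (33613/413549) = +1·(413549/33613) since 33613 mod 4 = 1, 413549 mod 4 = 1; sign now +1
(413549/33613) = (10193/33613)   [reduce mod 33613]
reciprocity: (10193/33613) = +1·(33613/10193) since 10193 mod 4 = 1, 33613 mod 4 = 1; sign now +1
(33613/10193) = (3034/10193)   [reduce mod 10193]
3034 = 2^1·1517; (2/10193) = +1 since 10193 mod 8 = 1, so (3034/10193) = (+1)^1·(1517/10193); sign now +1
reciprocity: (1517/10193) = +1·(10193/1517) since 1517 mod 4 = 1, 10193 mod 4 = 1; sign now +1
(10193/1517) = (1091/1517)   [reduce mod 1517]
reciprocity: (1091/1517) = +1·(1517/1091) since 1091 mod 4 = 3, 1517 mod 4 = 1; sign now +1
(1517/1091) = (426/1091)   [reduce mod 1091]
426 = 2^1·213; (2/1091) = -1 since 1091 mod 8 = 3, so (426/1091) = (-1)^1·(213/1091); sign now -1
reciprocity: (213/1091) = +1·(1091/213) since 213 mod 4 = 1, 1091 mod 4 = 3; sign now -1
(1091/213) = (26/213)   [reduce mod 213]
26 = 2^1·13; (2/213) = -1 since 213 mod 8 = 5, so (26/213) = (-1)^1·(13/213); sign now +1
reciprocity: (13/213) = +1·(213/13) since 13 mod 4 = 1, 213 mod 4 = 1; sign now +1
(213/13) = (5/13)   [reduce mod 13]
reciprocity: (5/13) = +1·(13/5) since 5 mod 4 = 1, 13 mod 4 = 1; sign now +1
(13/5) = (3/5)   [reduce mod 5]
reciprocity: (3/5) = +1·(5/3) since 3 mod 4 = 3, 5 mod 4 = 1; sign now +1
(5/3) = (2/3)   [reduce mod 3]
2 = 2^1·1; (2/3) = -1 since 3 mod 8 = 3, so (2/3) = (-1)^1·(1/3); sign now -1
(1/3) = 1; final value = sign = -1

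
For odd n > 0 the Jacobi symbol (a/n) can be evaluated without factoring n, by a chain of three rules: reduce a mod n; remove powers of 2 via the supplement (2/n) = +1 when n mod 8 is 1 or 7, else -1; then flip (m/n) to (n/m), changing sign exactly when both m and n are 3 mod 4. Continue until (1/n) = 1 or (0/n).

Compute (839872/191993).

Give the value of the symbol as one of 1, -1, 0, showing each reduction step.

(839872/191993): 839872 mod 191993 = 71900, so (839872/191993) = (71900/191993)
factor out 2^2: 71900 = 2^2·17975; with 191993 mod 8 = 1, (2/191993) = +1; sign now +1; continue with (17975/191993)
flip (17975/191993) -> (191993/17975): both odd, 17975 mod 4 = 3, 191993 mod 4 = 1, so the flip contributes +1; sign now +1
(191993/17975): 191993 mod 17975 = 12243, so (191993/17975) = (12243/17975)
flip (12243/17975) -> (17975/12243): both odd, 12243 mod 4 = 3, 17975 mod 4 = 3, so the flip contributes -1; sign now -1
(17975/12243): 17975 mod 12243 = 5732, so (17975/12243) = (5732/12243)
factor out 2^2: 5732 = 2^2·1433; with 12243 mod 8 = 3, (2/12243) = -1; sign now -1; continue with (1433/12243)
flip (1433/12243) -> (12243/1433): both odd, 1433 mod 4 = 1, 12243 mod 4 = 3, so the flip contributes +1; sign now -1
(12243/1433): 12243 mod 1433 = 779, so (12243/1433) = (779/1433)
flip (779/1433) -> (1433/779): both odd, 779 mod 4 = 3, 1433 mod 4 = 1, so the flip contributes +1; sign now -1
(1433/779): 1433 mod 779 = 654, so (1433/779) = (654/779)
factor out 2^1: 654 = 2^1·327; with 779 mod 8 = 3, (2/779) = -1; sign now +1; continue with (327/779)
flip (327/779) -> (779/327): both odd, 327 mod 4 = 3, 779 mod 4 = 3, so the flip contributes -1; sign now -1
(779/327): 779 mod 327 = 125, so (779/327) = (125/327)
flip (125/327) -> (327/125): both odd, 125 mod 4 = 1, 327 mod 4 = 3, so the flip contributes +1; sign now -1
(327/125): 327 mod 125 = 77, so (327/125) = (77/125)
flip (77/125) -> (125/77): both odd, 77 mod 4 = 1, 125 mod 4 = 1, so the flip contributes +1; sign now -1
(125/77): 125 mod 77 = 48, so (125/77) = (48/77)
factor out 2^4: 48 = 2^4·3; with 77 mod 8 = 5, (2/77) = -1; sign now -1; continue with (3/77)
flip (3/77) -> (77/3): both odd, 3 mod 4 = 3, 77 mod 4 = 1, so the flip contributes +1; sign now -1
(77/3): 77 mod 3 = 2, so (77/3) = (2/3)
factor out 2^1: 2 = 2^1·1; with 3 mod 8 = 3, (2/3) = -1; sign now +1; continue with (1/3)
reached (1/3) = 1, so the symbol is +1

1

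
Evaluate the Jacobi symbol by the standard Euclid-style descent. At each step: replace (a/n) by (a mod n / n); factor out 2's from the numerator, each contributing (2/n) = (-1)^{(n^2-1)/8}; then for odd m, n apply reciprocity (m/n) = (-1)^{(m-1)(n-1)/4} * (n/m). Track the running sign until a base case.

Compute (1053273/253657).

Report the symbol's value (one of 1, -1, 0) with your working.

(1053273/253657): 1053273 mod 253657 = 38645, so (1053273/253657) = (38645/253657)
flip (38645/253657) -> (253657/38645): both odd, 38645 mod 4 = 1, 253657 mod 4 = 1, so the flip contributes +1; sign now +1
(253657/38645): 253657 mod 38645 = 21787, so (253657/38645) = (21787/38645)
flip (21787/38645) -> (38645/21787): both odd, 21787 mod 4 = 3, 38645 mod 4 = 1, so the flip contributes +1; sign now +1
(38645/21787): 38645 mod 21787 = 16858, so (38645/21787) = (16858/21787)
factor out 2^1: 16858 = 2^1·8429; with 21787 mod 8 = 3, (2/21787) = -1; sign now -1; continue with (8429/21787)
flip (8429/21787) -> (21787/8429): both odd, 8429 mod 4 = 1, 21787 mod 4 = 3, so the flip contributes +1; sign now -1
(21787/8429): 21787 mod 8429 = 4929, so (21787/8429) = (4929/8429)
flip (4929/8429) -> (8429/4929): both odd, 4929 mod 4 = 1, 8429 mod 4 = 1, so the flip contributes +1; sign now -1
(8429/4929): 8429 mod 4929 = 3500, so (8429/4929) = (3500/4929)
factor out 2^2: 3500 = 2^2·875; with 4929 mod 8 = 1, (2/4929) = +1; sign now -1; continue with (875/4929)
flip (875/4929) -> (4929/875): both odd, 875 mod 4 = 3, 4929 mod 4 = 1, so the flip contributes +1; sign now -1
(4929/875): 4929 mod 875 = 554, so (4929/875) = (554/875)
factor out 2^1: 554 = 2^1·277; with 875 mod 8 = 3, (2/875) = -1; sign now +1; continue with (277/875)
flip (277/875) -> (875/277): both odd, 277 mod 4 = 1, 875 mod 4 = 3, so the flip contributes +1; sign now +1
(875/277): 875 mod 277 = 44, so (875/277) = (44/277)
factor out 2^2: 44 = 2^2·11; with 277 mod 8 = 5, (2/277) = -1; sign now +1; continue with (11/277)
flip (11/277) -> (277/11): both odd, 11 mod 4 = 3, 277 mod 4 = 1, so the flip contributes +1; sign now +1
(277/11): 277 mod 11 = 2, so (277/11) = (2/11)
factor out 2^1: 2 = 2^1·1; with 11 mod 8 = 3, (2/11) = -1; sign now -1; continue with (1/11)
reached (1/11) = 1, so the symbol is -1

-1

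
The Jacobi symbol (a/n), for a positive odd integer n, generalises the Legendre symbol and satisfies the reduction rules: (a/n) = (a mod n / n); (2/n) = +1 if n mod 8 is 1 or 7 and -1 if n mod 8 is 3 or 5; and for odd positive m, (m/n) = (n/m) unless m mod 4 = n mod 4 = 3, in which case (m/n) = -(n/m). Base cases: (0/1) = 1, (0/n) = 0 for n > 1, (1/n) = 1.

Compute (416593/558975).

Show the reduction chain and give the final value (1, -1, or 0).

reciprocity: (416593/558975) = +1·(558975/416593) since 416593 mod 4 = 1, 558975 mod 4 = 3; sign now +1
(558975/416593) = (142382/416593)   [reduce mod 416593]
142382 = 2^1·71191; (2/416593) = +1 since 416593 mod 8 = 1, so (142382/416593) = (+1)^1·(71191/416593); sign now +1
reciprocity: (71191/416593) = +1·(416593/71191) since 71191 mod 4 = 3, 416593 mod 4 = 1; sign now +1
(416593/71191) = (60638/71191)   [reduce mod 71191]
60638 = 2^1·30319; (2/71191) = +1 since 71191 mod 8 = 7, so (60638/71191) = (+1)^1·(30319/71191); sign now +1
reciprocity: (30319/71191) = -1·(71191/30319) since 30319 mod 4 = 3, 71191 mod 4 = 3; sign now -1
(71191/30319) = (10553/30319)   [reduce mod 30319]
reciprocity: (10553/30319) = +1·(30319/10553) since 10553 mod 4 = 1, 30319 mod 4 = 3; sign now -1
(30319/10553) = (9213/10553)   [reduce mod 10553]
reciprocity: (9213/10553) = +1·(10553/9213) since 9213 mod 4 = 1, 10553 mod 4 = 1; sign now -1
(10553/9213) = (1340/9213)   [reduce mod 9213]
1340 = 2^2·335; (2/9213) = -1 since 9213 mod 8 = 5, so (1340/9213) = (-1)^2·(335/9213); sign now -1
reciprocity: (335/9213) = +1·(9213/335) since 335 mod 4 = 3, 9213 mod 4 = 1; sign now -1
(9213/335) = (168/335)   [reduce mod 335]
168 = 2^3·21; (2/335) = +1 since 335 mod 8 = 7, so (168/335) = (+1)^3·(21/335); sign now -1
reciprocity: (21/335) = +1·(335/21) since 21 mod 4 = 1, 335 mod 4 = 3; sign now -1
(335/21) = (20/21)   [reduce mod 21]
20 = 2^2·5; (2/21) = -1 since 21 mod 8 = 5, so (20/21) = (-1)^2·(5/21); sign now -1
reciprocity: (5/21) = +1·(21/5) since 5 mod 4 = 1, 21 mod 4 = 1; sign now -1
(21/5) = (1/5)   [reduce mod 5]
(1/5) = 1; final value = sign = -1

-1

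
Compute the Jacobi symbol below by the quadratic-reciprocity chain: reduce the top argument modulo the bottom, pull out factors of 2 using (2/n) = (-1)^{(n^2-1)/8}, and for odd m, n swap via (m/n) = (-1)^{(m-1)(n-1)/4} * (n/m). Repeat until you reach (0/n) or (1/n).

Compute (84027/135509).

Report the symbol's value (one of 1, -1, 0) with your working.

reciprocity: (84027/135509) = +1·(135509/84027) since 84027 mod 4 = 3, 135509 mod 4 = 1; sign now +1
(135509/84027) = (51482/84027)   [reduce mod 84027]
51482 = 2^1·25741; (2/84027) = -1 since 84027 mod 8 = 3, so (51482/84027) = (-1)^1·(25741/84027); sign now -1
reciprocity: (25741/84027) = +1·(84027/25741) since 25741 mod 4 = 1, 84027 mod 4 = 3; sign now -1
(84027/25741) = (6804/25741)   [reduce mod 25741]
6804 = 2^2·1701; (2/25741) = -1 since 25741 mod 8 = 5, so (6804/25741) = (-1)^2·(1701/25741); sign now -1
reciprocity: (1701/25741) = +1·(25741/1701) since 1701 mod 4 = 1, 25741 mod 4 = 1; sign now -1
(25741/1701) = (226/1701)   [reduce mod 1701]
226 = 2^1·113; (2/1701) = -1 since 1701 mod 8 = 5, so (226/1701) = (-1)^1·(113/1701); sign now +1
reciprocity: (113/1701) = +1·(1701/113) since 113 mod 4 = 1, 1701 mod 4 = 1; sign now +1
(1701/113) = (6/113)   [reduce mod 113]
6 = 2^1·3; (2/113) = +1 since 113 mod 8 = 1, so (6/113) = (+1)^1·(3/113); sign now +1
reciprocity: (3/113) = +1·(113/3) since 3 mod 4 = 3, 113 mod 4 = 1; sign now +1
(113/3) = (2/3)   [reduce mod 3]
2 = 2^1·1; (2/3) = -1 since 3 mod 8 = 3, so (2/3) = (-1)^1·(1/3); sign now -1
(1/3) = 1; final value = sign = -1

-1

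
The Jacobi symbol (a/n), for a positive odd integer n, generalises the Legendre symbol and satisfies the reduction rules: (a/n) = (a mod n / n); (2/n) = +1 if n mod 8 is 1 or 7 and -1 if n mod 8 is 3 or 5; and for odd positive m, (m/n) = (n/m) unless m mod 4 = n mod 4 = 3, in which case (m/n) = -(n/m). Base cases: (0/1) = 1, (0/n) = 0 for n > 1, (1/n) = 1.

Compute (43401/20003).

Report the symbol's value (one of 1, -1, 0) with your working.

(43401/20003) = (3395/20003)   [reduce mod 20003]
reciprocity: (3395/20003) = -1·(20003/3395) since 3395 mod 4 = 3, 20003 mod 4 = 3; sign now -1
(20003/3395) = (3028/3395)   [reduce mod 3395]
3028 = 2^2·757; (2/3395) = -1 since 3395 mod 8 = 3, so (3028/3395) = (-1)^2·(757/3395); sign now -1
reciprocity: (757/3395) = +1·(3395/757) since 757 mod 4 = 1, 3395 mod 4 = 3; sign now -1
(3395/757) = (367/757)   [reduce mod 757]
reciprocity: (367/757) = +1·(757/367) since 367 mod 4 = 3, 757 mod 4 = 1; sign now -1
(757/367) = (23/367)   [reduce mod 367]
reciprocity: (23/367) = -1·(367/23) since 23 mod 4 = 3, 367 mod 4 = 3; sign now +1
(367/23) = (22/23)   [reduce mod 23]
22 = 2^1·11; (2/23) = +1 since 23 mod 8 = 7, so (22/23) = (+1)^1·(11/23); sign now +1
reciprocity: (11/23) = -1·(23/11) since 11 mod 4 = 3, 23 mod 4 = 3; sign now -1
(23/11) = (1/11)   [reduce mod 11]
(1/11) = 1; final value = sign = -1

-1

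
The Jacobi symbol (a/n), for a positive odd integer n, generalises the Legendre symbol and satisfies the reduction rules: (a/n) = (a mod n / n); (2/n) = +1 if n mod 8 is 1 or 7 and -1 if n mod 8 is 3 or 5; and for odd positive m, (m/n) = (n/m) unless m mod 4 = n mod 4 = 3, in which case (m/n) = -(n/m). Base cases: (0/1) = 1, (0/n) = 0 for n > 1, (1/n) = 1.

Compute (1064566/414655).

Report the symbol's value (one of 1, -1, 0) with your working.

1

(1064566/414655): 1064566 mod 414655 = 235256, so (1064566/414655) = (235256/414655)
factor out 2^3: 235256 = 2^3·29407; with 414655 mod 8 = 7, (2/414655) = +1; sign now +1; continue with (29407/414655)
flip (29407/414655) -> (414655/29407): both odd, 29407 mod 4 = 3, 414655 mod 4 = 3, so the flip contributes -1; sign now -1
(414655/29407): 414655 mod 29407 = 2957, so (414655/29407) = (2957/29407)
flip (2957/29407) -> (29407/2957): both odd, 2957 mod 4 = 1, 29407 mod 4 = 3, so the flip contributes +1; sign now -1
(29407/2957): 29407 mod 2957 = 2794, so (29407/2957) = (2794/2957)
factor out 2^1: 2794 = 2^1·1397; with 2957 mod 8 = 5, (2/2957) = -1; sign now +1; continue with (1397/2957)
flip (1397/2957) -> (2957/1397): both odd, 1397 mod 4 = 1, 2957 mod 4 = 1, so the flip contributes +1; sign now +1
(2957/1397): 2957 mod 1397 = 163, so (2957/1397) = (163/1397)
flip (163/1397) -> (1397/163): both odd, 163 mod 4 = 3, 1397 mod 4 = 1, so the flip contributes +1; sign now +1
(1397/163): 1397 mod 163 = 93, so (1397/163) = (93/163)
flip (93/163) -> (163/93): both odd, 93 mod 4 = 1, 163 mod 4 = 3, so the flip contributes +1; sign now +1
(163/93): 163 mod 93 = 70, so (163/93) = (70/93)
factor out 2^1: 70 = 2^1·35; with 93 mod 8 = 5, (2/93) = -1; sign now -1; continue with (35/93)
flip (35/93) -> (93/35): both odd, 35 mod 4 = 3, 93 mod 4 = 1, so the flip contributes +1; sign now -1
(93/35): 93 mod 35 = 23, so (93/35) = (23/35)
flip (23/35) -> (35/23): both odd, 23 mod 4 = 3, 35 mod 4 = 3, so the flip contributes -1; sign now +1
(35/23): 35 mod 23 = 12, so (35/23) = (12/23)
factor out 2^2: 12 = 2^2·3; with 23 mod 8 = 7, (2/23) = +1; sign now +1; continue with (3/23)
flip (3/23) -> (23/3): both odd, 3 mod 4 = 3, 23 mod 4 = 3, so the flip contributes -1; sign now -1
(23/3): 23 mod 3 = 2, so (23/3) = (2/3)
factor out 2^1: 2 = 2^1·1; with 3 mod 8 = 3, (2/3) = -1; sign now +1; continue with (1/3)
reached (1/3) = 1, so the symbol is +1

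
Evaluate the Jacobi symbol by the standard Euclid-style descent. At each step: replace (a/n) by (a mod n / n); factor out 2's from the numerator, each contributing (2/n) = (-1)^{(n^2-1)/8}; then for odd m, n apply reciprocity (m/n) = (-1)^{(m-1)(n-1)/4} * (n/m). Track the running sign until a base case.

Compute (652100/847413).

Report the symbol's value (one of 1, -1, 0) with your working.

1

factor out 2^2: 652100 = 2^2·163025; with 847413 mod 8 = 5, (2/847413) = -1; sign now +1; continue with (163025/847413)
flip (163025/847413) -> (847413/163025): both odd, 163025 mod 4 = 1, 847413 mod 4 = 1, so the flip contributes +1; sign now +1
(847413/163025): 847413 mod 163025 = 32288, so (847413/163025) = (32288/163025)
factor out 2^5: 32288 = 2^5·1009; with 163025 mod 8 = 1, (2/163025) = +1; sign now +1; continue with (1009/163025)
flip (1009/163025) -> (163025/1009): both odd, 1009 mod 4 = 1, 163025 mod 4 = 1, so the flip contributes +1; sign now +1
(163025/1009): 163025 mod 1009 = 576, so (163025/1009) = (576/1009)
factor out 2^6: 576 = 2^6·9; with 1009 mod 8 = 1, (2/1009) = +1; sign now +1; continue with (9/1009)
flip (9/1009) -> (1009/9): both odd, 9 mod 4 = 1, 1009 mod 4 = 1, so the flip contributes +1; sign now +1
(1009/9): 1009 mod 9 = 1, so (1009/9) = (1/9)
reached (1/9) = 1, so the symbol is +1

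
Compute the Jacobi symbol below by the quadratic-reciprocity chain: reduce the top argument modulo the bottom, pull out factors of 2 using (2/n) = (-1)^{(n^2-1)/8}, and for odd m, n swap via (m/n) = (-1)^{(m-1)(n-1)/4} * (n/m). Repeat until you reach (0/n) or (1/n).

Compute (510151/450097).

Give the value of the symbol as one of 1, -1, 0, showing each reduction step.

1

(510151/450097): 510151 mod 450097 = 60054, so (510151/450097) = (60054/450097)
factor out 2^1: 60054 = 2^1·30027; with 450097 mod 8 = 1, (2/450097) = +1; sign now +1; continue with (30027/450097)
flip (30027/450097) -> (450097/30027): both odd, 30027 mod 4 = 3, 450097 mod 4 = 1, so the flip contributes +1; sign now +1
(450097/30027): 450097 mod 30027 = 29719, so (450097/30027) = (29719/30027)
flip (29719/30027) -> (30027/29719): both odd, 29719 mod 4 = 3, 30027 mod 4 = 3, so the flip contributes -1; sign now -1
(30027/29719): 30027 mod 29719 = 308, so (30027/29719) = (308/29719)
factor out 2^2: 308 = 2^2·77; with 29719 mod 8 = 7, (2/29719) = +1; sign now -1; continue with (77/29719)
flip (77/29719) -> (29719/77): both odd, 77 mod 4 = 1, 29719 mod 4 = 3, so the flip contributes +1; sign now -1
(29719/77): 29719 mod 77 = 74, so (29719/77) = (74/77)
factor out 2^1: 74 = 2^1·37; with 77 mod 8 = 5, (2/77) = -1; sign now +1; continue with (37/77)
flip (37/77) -> (77/37): both odd, 37 mod 4 = 1, 77 mod 4 = 1, so the flip contributes +1; sign now +1
(77/37): 77 mod 37 = 3, so (77/37) = (3/37)
flip (3/37) -> (37/3): both odd, 3 mod 4 = 3, 37 mod 4 = 1, so the flip contributes +1; sign now +1
(37/3): 37 mod 3 = 1, so (37/3) = (1/3)
reached (1/3) = 1, so the symbol is +1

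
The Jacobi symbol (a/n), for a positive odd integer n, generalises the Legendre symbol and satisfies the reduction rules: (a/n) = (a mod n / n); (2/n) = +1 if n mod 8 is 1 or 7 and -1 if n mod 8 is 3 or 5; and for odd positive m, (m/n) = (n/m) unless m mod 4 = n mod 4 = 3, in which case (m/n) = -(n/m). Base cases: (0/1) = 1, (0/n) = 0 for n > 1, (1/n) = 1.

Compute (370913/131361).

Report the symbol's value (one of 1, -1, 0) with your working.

(370913/131361) = (108191/131361)   [reduce mod 131361]
reciprocity: (108191/131361) = +1·(131361/108191) since 108191 mod 4 = 3, 131361 mod 4 = 1; sign now +1
(131361/108191) = (23170/108191)   [reduce mod 108191]
23170 = 2^1·11585; (2/108191) = +1 since 108191 mod 8 = 7, so (23170/108191) = (+1)^1·(11585/108191); sign now +1
reciprocity: (11585/108191) = +1·(108191/11585) since 11585 mod 4 = 1, 108191 mod 4 = 3; sign now +1
(108191/11585) = (3926/11585)   [reduce mod 11585]
3926 = 2^1·1963; (2/11585) = +1 since 11585 mod 8 = 1, so (3926/11585) = (+1)^1·(1963/11585); sign now +1
reciprocity: (1963/11585) = +1·(11585/1963) since 1963 mod 4 = 3, 11585 mod 4 = 1; sign now +1
(11585/1963) = (1770/1963)   [reduce mod 1963]
1770 = 2^1·885; (2/1963) = -1 since 1963 mod 8 = 3, so (1770/1963) = (-1)^1·(885/1963); sign now -1
reciprocity: (885/1963) = +1·(1963/885) since 885 mod 4 = 1, 1963 mod 4 = 3; sign now -1
(1963/885) = (193/885)   [reduce mod 885]
reciprocity: (193/885) = +1·(885/193) since 193 mod 4 = 1, 885 mod 4 = 1; sign now -1
(885/193) = (113/193)   [reduce mod 193]
reciprocity: (113/193) = +1·(193/113) since 113 mod 4 = 1, 193 mod 4 = 1; sign now -1
(193/113) = (80/113)   [reduce mod 113]
80 = 2^4·5; (2/113) = +1 since 113 mod 8 = 1, so (80/113) = (+1)^4·(5/113); sign now -1
reciprocity: (5/113) = +1·(113/5) since 5 mod 4 = 1, 113 mod 4 = 1; sign now -1
(113/5) = (3/5)   [reduce mod 5]
reciprocity: (3/5) = +1·(5/3) since 3 mod 4 = 3, 5 mod 4 = 1; sign now -1
(5/3) = (2/3)   [reduce mod 3]
2 = 2^1·1; (2/3) = -1 since 3 mod 8 = 3, so (2/3) = (-1)^1·(1/3); sign now +1
(1/3) = 1; final value = sign = +1

1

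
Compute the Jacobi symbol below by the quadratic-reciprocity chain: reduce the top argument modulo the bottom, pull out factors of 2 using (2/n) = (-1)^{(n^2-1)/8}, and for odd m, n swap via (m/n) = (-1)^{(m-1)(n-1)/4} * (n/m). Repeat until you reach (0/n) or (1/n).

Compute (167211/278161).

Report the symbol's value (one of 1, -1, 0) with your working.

flip (167211/278161) -> (278161/167211): both odd, 167211 mod 4 = 3, 278161 mod 4 = 1, so the flip contributes +1; sign now +1
(278161/167211): 278161 mod 167211 = 110950, so (278161/167211) = (110950/167211)
factor out 2^1: 110950 = 2^1·55475; with 167211 mod 8 = 3, (2/167211) = -1; sign now -1; continue with (55475/167211)
flip (55475/167211) -> (167211/55475): both odd, 55475 mod 4 = 3, 167211 mod 4 = 3, so the flip contributes -1; sign now +1
(167211/55475): 167211 mod 55475 = 786, so (167211/55475) = (786/55475)
factor out 2^1: 786 = 2^1·393; with 55475 mod 8 = 3, (2/55475) = -1; sign now -1; continue with (393/55475)
flip (393/55475) -> (55475/393): both odd, 393 mod 4 = 1, 55475 mod 4 = 3, so the flip contributes +1; sign now -1
(55475/393): 55475 mod 393 = 62, so (55475/393) = (62/393)
factor out 2^1: 62 = 2^1·31; with 393 mod 8 = 1, (2/393) = +1; sign now -1; continue with (31/393)
flip (31/393) -> (393/31): both odd, 31 mod 4 = 3, 393 mod 4 = 1, so the flip contributes +1; sign now -1
(393/31): 393 mod 31 = 21, so (393/31) = (21/31)
flip (21/31) -> (31/21): both odd, 21 mod 4 = 1, 31 mod 4 = 3, so the flip contributes +1; sign now -1
(31/21): 31 mod 21 = 10, so (31/21) = (10/21)
factor out 2^1: 10 = 2^1·5; with 21 mod 8 = 5, (2/21) = -1; sign now +1; continue with (5/21)
flip (5/21) -> (21/5): both odd, 5 mod 4 = 1, 21 mod 4 = 1, so the flip contributes +1; sign now +1
(21/5): 21 mod 5 = 1, so (21/5) = (1/5)
reached (1/5) = 1, so the symbol is +1

1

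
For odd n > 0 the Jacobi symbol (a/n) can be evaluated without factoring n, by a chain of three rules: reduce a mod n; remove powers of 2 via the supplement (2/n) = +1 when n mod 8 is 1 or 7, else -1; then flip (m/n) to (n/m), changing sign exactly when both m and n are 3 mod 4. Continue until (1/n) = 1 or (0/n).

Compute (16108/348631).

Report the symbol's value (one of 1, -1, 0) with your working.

16108 = 2^2·4027; (2/348631) = +1 since 348631 mod 8 = 7, so (16108/348631) = (+1)^2·(4027/348631); sign now +1
reciprocity: (4027/348631) = -1·(348631/4027) since 4027 mod 4 = 3, 348631 mod 4 = 3; sign now -1
(348631/4027) = (2309/4027)   [reduce mod 4027]
reciprocity: (2309/4027) = +1·(4027/2309) since 2309 mod 4 = 1, 4027 mod 4 = 3; sign now -1
(4027/2309) = (1718/2309)   [reduce mod 2309]
1718 = 2^1·859; (2/2309) = -1 since 2309 mod 8 = 5, so (1718/2309) = (-1)^1·(859/2309); sign now +1
reciprocity: (859/2309) = +1·(2309/859) since 859 mod 4 = 3, 2309 mod 4 = 1; sign now +1
(2309/859) = (591/859)   [reduce mod 859]
reciprocity: (591/859) = -1·(859/591) since 591 mod 4 = 3, 859 mod 4 = 3; sign now -1
(859/591) = (268/591)   [reduce mod 591]
268 = 2^2·67; (2/591) = +1 since 591 mod 8 = 7, so (268/591) = (+1)^2·(67/591); sign now -1
reciprocity: (67/591) = -1·(591/67) since 67 mod 4 = 3, 591 mod 4 = 3; sign now +1
(591/67) = (55/67)   [reduce mod 67]
reciprocity: (55/67) = -1·(67/55) since 55 mod 4 = 3, 67 mod 4 = 3; sign now -1
(67/55) = (12/55)   [reduce mod 55]
12 = 2^2·3; (2/55) = +1 since 55 mod 8 = 7, so (12/55) = (+1)^2·(3/55); sign now -1
reciprocity: (3/55) = -1·(55/3) since 3 mod 4 = 3, 55 mod 4 = 3; sign now +1
(55/3) = (1/3)   [reduce mod 3]
(1/3) = 1; final value = sign = +1

1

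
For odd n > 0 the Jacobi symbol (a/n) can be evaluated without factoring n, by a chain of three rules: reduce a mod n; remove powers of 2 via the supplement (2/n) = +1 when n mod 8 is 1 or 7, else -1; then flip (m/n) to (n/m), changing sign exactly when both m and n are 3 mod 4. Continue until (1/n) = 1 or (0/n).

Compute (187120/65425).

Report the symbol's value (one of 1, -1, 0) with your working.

0

(187120/65425): 187120 mod 65425 = 56270, so (187120/65425) = (56270/65425)
factor out 2^1: 56270 = 2^1·28135; with 65425 mod 8 = 1, (2/65425) = +1; sign now +1; continue with (28135/65425)
flip (28135/65425) -> (65425/28135): both odd, 28135 mod 4 = 3, 65425 mod 4 = 1, so the flip contributes +1; sign now +1
(65425/28135): 65425 mod 28135 = 9155, so (65425/28135) = (9155/28135)
flip (9155/28135) -> (28135/9155): both odd, 9155 mod 4 = 3, 28135 mod 4 = 3, so the flip contributes -1; sign now -1
(28135/9155): 28135 mod 9155 = 670, so (28135/9155) = (670/9155)
factor out 2^1: 670 = 2^1·335; with 9155 mod 8 = 3, (2/9155) = -1; sign now +1; continue with (335/9155)
flip (335/9155) -> (9155/335): both odd, 335 mod 4 = 3, 9155 mod 4 = 3, so the flip contributes -1; sign now -1
(9155/335): 9155 mod 335 = 110, so (9155/335) = (110/335)
factor out 2^1: 110 = 2^1·55; with 335 mod 8 = 7, (2/335) = +1; sign now -1; continue with (55/335)
flip (55/335) -> (335/55): both odd, 55 mod 4 = 3, 335 mod 4 = 3, so the flip contributes -1; sign now +1
(335/55): 335 mod 55 = 5, so (335/55) = (5/55)
flip (5/55) -> (55/5): both odd, 5 mod 4 = 1, 55 mod 4 = 3, so the flip contributes +1; sign now +1
(55/5): 55 mod 5 = 0, so (55/5) = (0/5)
reached (0/5); gcd(a, n) > 1, so (0/5) = 0 and the symbol is 0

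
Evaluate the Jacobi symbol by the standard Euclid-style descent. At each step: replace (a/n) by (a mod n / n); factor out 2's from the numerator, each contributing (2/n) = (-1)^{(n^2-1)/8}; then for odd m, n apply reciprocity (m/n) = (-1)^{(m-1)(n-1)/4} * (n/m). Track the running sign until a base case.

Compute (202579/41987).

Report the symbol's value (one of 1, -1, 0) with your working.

(202579/41987): 202579 mod 41987 = 34631, so (202579/41987) = (34631/41987)
flip (34631/41987) -> (41987/34631): both odd, 34631 mod 4 = 3, 41987 mod 4 = 3, so the flip contributes -1; sign now -1
(41987/34631): 41987 mod 34631 = 7356, so (41987/34631) = (7356/34631)
factor out 2^2: 7356 = 2^2·1839; with 34631 mod 8 = 7, (2/34631) = +1; sign now -1; continue with (1839/34631)
flip (1839/34631) -> (34631/1839): both odd, 1839 mod 4 = 3, 34631 mod 4 = 3, so the flip contributes -1; sign now +1
(34631/1839): 34631 mod 1839 = 1529, so (34631/1839) = (1529/1839)
flip (1529/1839) -> (1839/1529): both odd, 1529 mod 4 = 1, 1839 mod 4 = 3, so the flip contributes +1; sign now +1
(1839/1529): 1839 mod 1529 = 310, so (1839/1529) = (310/1529)
factor out 2^1: 310 = 2^1·155; with 1529 mod 8 = 1, (2/1529) = +1; sign now +1; continue with (155/1529)
flip (155/1529) -> (1529/155): both odd, 155 mod 4 = 3, 1529 mod 4 = 1, so the flip contributes +1; sign now +1
(1529/155): 1529 mod 155 = 134, so (1529/155) = (134/155)
factor out 2^1: 134 = 2^1·67; with 155 mod 8 = 3, (2/155) = -1; sign now -1; continue with (67/155)
flip (67/155) -> (155/67): both odd, 67 mod 4 = 3, 155 mod 4 = 3, so the flip contributes -1; sign now +1
(155/67): 155 mod 67 = 21, so (155/67) = (21/67)
flip (21/67) -> (67/21): both odd, 21 mod 4 = 1, 67 mod 4 = 3, so the flip contributes +1; sign now +1
(67/21): 67 mod 21 = 4, so (67/21) = (4/21)
factor out 2^2: 4 = 2^2·1; with 21 mod 8 = 5, (2/21) = -1; sign now +1; continue with (1/21)
reached (1/21) = 1, so the symbol is +1

1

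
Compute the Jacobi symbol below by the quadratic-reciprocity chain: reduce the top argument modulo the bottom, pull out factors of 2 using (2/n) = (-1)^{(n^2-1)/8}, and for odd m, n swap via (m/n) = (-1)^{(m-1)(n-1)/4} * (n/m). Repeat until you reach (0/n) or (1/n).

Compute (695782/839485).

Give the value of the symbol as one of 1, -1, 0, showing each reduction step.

1

factor out 2^1: 695782 = 2^1·347891; with 839485 mod 8 = 5, (2/839485) = -1; sign now -1; continue with (347891/839485)
flip (347891/839485) -> (839485/347891): both odd, 347891 mod 4 = 3, 839485 mod 4 = 1, so the flip contributes +1; sign now -1
(839485/347891): 839485 mod 347891 = 143703, so (839485/347891) = (143703/347891)
flip (143703/347891) -> (347891/143703): both odd, 143703 mod 4 = 3, 347891 mod 4 = 3, so the flip contributes -1; sign now +1
(347891/143703): 347891 mod 143703 = 60485, so (347891/143703) = (60485/143703)
flip (60485/143703) -> (143703/60485): both odd, 60485 mod 4 = 1, 143703 mod 4 = 3, so the flip contributes +1; sign now +1
(143703/60485): 143703 mod 60485 = 22733, so (143703/60485) = (22733/60485)
flip (22733/60485) -> (60485/22733): both odd, 22733 mod 4 = 1, 60485 mod 4 = 1, so the flip contributes +1; sign now +1
(60485/22733): 60485 mod 22733 = 15019, so (60485/22733) = (15019/22733)
flip (15019/22733) -> (22733/15019): both odd, 15019 mod 4 = 3, 22733 mod 4 = 1, so the flip contributes +1; sign now +1
(22733/15019): 22733 mod 15019 = 7714, so (22733/15019) = (7714/15019)
factor out 2^1: 7714 = 2^1·3857; with 15019 mod 8 = 3, (2/15019) = -1; sign now -1; continue with (3857/15019)
flip (3857/15019) -> (15019/3857): both odd, 3857 mod 4 = 1, 15019 mod 4 = 3, so the flip contributes +1; sign now -1
(15019/3857): 15019 mod 3857 = 3448, so (15019/3857) = (3448/3857)
factor out 2^3: 3448 = 2^3·431; with 3857 mod 8 = 1, (2/3857) = +1; sign now -1; continue with (431/3857)
flip (431/3857) -> (3857/431): both odd, 431 mod 4 = 3, 3857 mod 4 = 1, so the flip contributes +1; sign now -1
(3857/431): 3857 mod 431 = 409, so (3857/431) = (409/431)
flip (409/431) -> (431/409): both odd, 409 mod 4 = 1, 431 mod 4 = 3, so the flip contributes +1; sign now -1
(431/409): 431 mod 409 = 22, so (431/409) = (22/409)
factor out 2^1: 22 = 2^1·11; with 409 mod 8 = 1, (2/409) = +1; sign now -1; continue with (11/409)
flip (11/409) -> (409/11): both odd, 11 mod 4 = 3, 409 mod 4 = 1, so the flip contributes +1; sign now -1
(409/11): 409 mod 11 = 2, so (409/11) = (2/11)
factor out 2^1: 2 = 2^1·1; with 11 mod 8 = 3, (2/11) = -1; sign now +1; continue with (1/11)
reached (1/11) = 1, so the symbol is +1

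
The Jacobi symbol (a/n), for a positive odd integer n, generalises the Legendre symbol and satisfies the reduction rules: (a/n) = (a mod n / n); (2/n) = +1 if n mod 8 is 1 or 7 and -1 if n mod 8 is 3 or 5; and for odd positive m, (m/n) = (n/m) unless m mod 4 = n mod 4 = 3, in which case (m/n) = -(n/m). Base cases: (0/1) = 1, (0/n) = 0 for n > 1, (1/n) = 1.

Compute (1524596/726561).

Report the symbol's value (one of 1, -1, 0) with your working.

(1524596/726561) = (71474/726561)   [reduce mod 726561]
71474 = 2^1·35737; (2/726561) = +1 since 726561 mod 8 = 1, so (71474/726561) = (+1)^1·(35737/726561); sign now +1
reciprocity: (35737/726561) = +1·(726561/35737) since 35737 mod 4 = 1, 726561 mod 4 = 1; sign now +1
(726561/35737) = (11821/35737)   [reduce mod 35737]
reciprocity: (11821/35737) = +1·(35737/11821) since 11821 mod 4 = 1, 35737 mod 4 = 1; sign now +1
(35737/11821) = (274/11821)   [reduce mod 11821]
274 = 2^1·137; (2/11821) = -1 since 11821 mod 8 = 5, so (274/11821) = (-1)^1·(137/11821); sign now -1
reciprocity: (137/11821) = +1·(11821/137) since 137 mod 4 = 1, 11821 mod 4 = 1; sign now -1
(11821/137) = (39/137)   [reduce mod 137]
reciprocity: (39/137) = +1·(137/39) since 39 mod 4 = 3, 137 mod 4 = 1; sign now -1
(137/39) = (20/39)   [reduce mod 39]
20 = 2^2·5; (2/39) = +1 since 39 mod 8 = 7, so (20/39) = (+1)^2·(5/39); sign now -1
reciprocity: (5/39) = +1·(39/5) since 5 mod 4 = 1, 39 mod 4 = 3; sign now -1
(39/5) = (4/5)   [reduce mod 5]
4 = 2^2·1; (2/5) = -1 since 5 mod 8 = 5, so (4/5) = (-1)^2·(1/5); sign now -1
(1/5) = 1; final value = sign = -1

-1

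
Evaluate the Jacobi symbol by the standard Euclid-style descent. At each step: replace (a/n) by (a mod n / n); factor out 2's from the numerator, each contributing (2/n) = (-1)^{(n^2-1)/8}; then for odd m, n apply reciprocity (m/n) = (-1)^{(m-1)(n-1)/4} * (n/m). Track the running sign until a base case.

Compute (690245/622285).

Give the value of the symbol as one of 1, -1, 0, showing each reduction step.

0

(690245/622285) = (67960/622285)   [reduce mod 622285]
67960 = 2^3·8495; (2/622285) = -1 since 622285 mod 8 = 5, so (67960/622285) = (-1)^3·(8495/622285); sign now -1
reciprocity: (8495/622285) = +1·(622285/8495) since 8495 mod 4 = 3, 622285 mod 4 = 1; sign now -1
(622285/8495) = (2150/8495)   [reduce mod 8495]
2150 = 2^1·1075; (2/8495) = +1 since 8495 mod 8 = 7, so (2150/8495) = (+1)^1·(1075/8495); sign now -1
reciprocity: (1075/8495) = -1·(8495/1075) since 1075 mod 4 = 3, 8495 mod 4 = 3; sign now +1
(8495/1075) = (970/1075)   [reduce mod 1075]
970 = 2^1·485; (2/1075) = -1 since 1075 mod 8 = 3, so (970/1075) = (-1)^1·(485/1075); sign now -1
reciprocity: (485/1075) = +1·(1075/485) since 485 mod 4 = 1, 1075 mod 4 = 3; sign now -1
(1075/485) = (105/485)   [reduce mod 485]
reciprocity: (105/485) = +1·(485/105) since 105 mod 4 = 1, 485 mod 4 = 1; sign now -1
(485/105) = (65/105)   [reduce mod 105]
reciprocity: (65/105) = +1·(105/65) since 65 mod 4 = 1, 105 mod 4 = 1; sign now -1
(105/65) = (40/65)   [reduce mod 65]
40 = 2^3·5; (2/65) = +1 since 65 mod 8 = 1, so (40/65) = (+1)^3·(5/65); sign now -1
reciprocity: (5/65) = +1·(65/5) since 5 mod 4 = 1, 65 mod 4 = 1; sign now -1
(65/5) = (0/5)   [reduce mod 5]
(0/5) = 0   [gcd(a, n) > 1]; final value = 0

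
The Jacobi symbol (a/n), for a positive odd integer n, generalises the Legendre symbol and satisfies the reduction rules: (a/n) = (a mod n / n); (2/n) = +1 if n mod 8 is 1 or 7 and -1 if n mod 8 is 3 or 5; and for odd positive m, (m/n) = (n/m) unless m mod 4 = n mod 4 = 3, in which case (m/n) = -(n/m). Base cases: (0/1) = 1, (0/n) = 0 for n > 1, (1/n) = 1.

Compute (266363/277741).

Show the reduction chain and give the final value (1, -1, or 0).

1

reciprocity: (266363/277741) = +1·(277741/266363) since 266363 mod 4 = 3, 277741 mod 4 = 1; sign now +1
(277741/266363) = (11378/266363)   [reduce mod 266363]
11378 = 2^1·5689; (2/266363) = -1 since 266363 mod 8 = 3, so (11378/266363) = (-1)^1·(5689/266363); sign now -1
reciprocity: (5689/266363) = +1·(266363/5689) since 5689 mod 4 = 1, 266363 mod 4 = 3; sign now -1
(266363/5689) = (4669/5689)   [reduce mod 5689]
reciprocity: (4669/5689) = +1·(5689/4669) since 4669 mod 4 = 1, 5689 mod 4 = 1; sign now -1
(5689/4669) = (1020/4669)   [reduce mod 4669]
1020 = 2^2·255; (2/4669) = -1 since 4669 mod 8 = 5, so (1020/4669) = (-1)^2·(255/4669); sign now -1
reciprocity: (255/4669) = +1·(4669/255) since 255 mod 4 = 3, 4669 mod 4 = 1; sign now -1
(4669/255) = (79/255)   [reduce mod 255]
reciprocity: (79/255) = -1·(255/79) since 79 mod 4 = 3, 255 mod 4 = 3; sign now +1
(255/79) = (18/79)   [reduce mod 79]
18 = 2^1·9; (2/79) = +1 since 79 mod 8 = 7, so (18/79) = (+1)^1·(9/79); sign now +1
reciprocity: (9/79) = +1·(79/9) since 9 mod 4 = 1, 79 mod 4 = 3; sign now +1
(79/9) = (7/9)   [reduce mod 9]
reciprocity: (7/9) = +1·(9/7) since 7 mod 4 = 3, 9 mod 4 = 1; sign now +1
(9/7) = (2/7)   [reduce mod 7]
2 = 2^1·1; (2/7) = +1 since 7 mod 8 = 7, so (2/7) = (+1)^1·(1/7); sign now +1
(1/7) = 1; final value = sign = +1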